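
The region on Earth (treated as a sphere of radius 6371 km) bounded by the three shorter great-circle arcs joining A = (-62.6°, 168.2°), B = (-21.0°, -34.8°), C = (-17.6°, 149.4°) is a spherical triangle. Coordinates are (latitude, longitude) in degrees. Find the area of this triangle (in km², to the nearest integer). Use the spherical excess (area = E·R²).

Side lengths (central angles): a = 2.4641, b = 0.8180, c = 1.6482 rad; semiperimeter s = 2.4651.
By l'Huilier's theorem, tan(E/4) = √[tan(s/2) tan((s−a)/2) tan((s−b)/2) tan((s−c)/2)], giving spherical excess E = 0.1052 rad.
Area = E·R² = 0.1052 × (6371)² ≈ 4270416 km².

4270416 km²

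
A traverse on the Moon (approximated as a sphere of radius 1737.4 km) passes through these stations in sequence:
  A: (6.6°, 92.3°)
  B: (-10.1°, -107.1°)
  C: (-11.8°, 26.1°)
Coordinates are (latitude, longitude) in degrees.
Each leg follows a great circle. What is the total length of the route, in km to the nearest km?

Leg A→B: central angle 2.8012 rad, distance 4866.7 km.
Leg B→C: central angle 2.2444 rad, distance 3899.5 km.
Total: 4866.7 + 3899.5 ≈ 8766 km.

8766 km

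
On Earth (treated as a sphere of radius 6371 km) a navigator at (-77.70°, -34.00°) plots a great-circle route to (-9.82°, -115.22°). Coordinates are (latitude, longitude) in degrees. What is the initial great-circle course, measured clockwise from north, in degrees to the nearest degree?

276°

With φ₁ = -1.3561, φ₂ = -0.1714, Δλ = -1.4176 rad, the forward-azimuth formula gives
θ = atan2( sin Δλ cos φ₂ , cos φ₁ sin φ₂ − sin φ₁ cos φ₂ cos Δλ ) = atan2(-0.9738, 0.1106) = -83.52°.
Adding 360° brings this into [0°, 360°): 276°.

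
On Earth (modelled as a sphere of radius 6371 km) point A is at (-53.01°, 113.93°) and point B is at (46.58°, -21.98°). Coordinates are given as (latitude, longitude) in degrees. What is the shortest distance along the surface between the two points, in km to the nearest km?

16824 km

Let φ₁ = -0.9252 rad, φ₂ = 0.8130 rad, and Δλ = -2.3721 rad.
cos c = sin φ₁ sin φ₂ + cos φ₁ cos φ₂ cos Δλ = (-0.7987)(0.7263) + (0.6017)(0.6873)(-0.7182) = -0.87719,
so c = arccos(-0.87719) = 2.64077 rad.
Distance = R·c = 6371 × 2.6408 ≈ 16824 km.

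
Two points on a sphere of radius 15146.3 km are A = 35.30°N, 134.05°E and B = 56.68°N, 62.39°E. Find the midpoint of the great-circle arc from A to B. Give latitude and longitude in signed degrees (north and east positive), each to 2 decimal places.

51.66°, 106.25°

The central angle between A and B is δ = 0.8970 rad.
With f = 0.5, the slerp weights are sin((1−f)δ)/sin δ = 0.5549 and sin(fδ)/sin δ = 0.5549.
Weighted sum of the unit vectors: (0.5549)·(-0.5674,0.5866,0.5779) + (0.5549)·(0.2546,0.4868,0.8356) = (-0.1736, 0.5956, 0.7843).
Converting back: φ = atan2(z, √(x²+y²)) = 51.66°, λ = atan2(y, x) = 106.25°.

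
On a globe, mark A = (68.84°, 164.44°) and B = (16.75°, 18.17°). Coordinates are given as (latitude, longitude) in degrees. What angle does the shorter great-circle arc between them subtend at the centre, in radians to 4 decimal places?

With latitudes φ₁ = 68.840°, φ₂ = 16.750° and longitude difference Δλ = -146.270°:
cos c = sin φ₁ sin φ₂ + cos φ₁ cos φ₂ cos Δλ = (0.9326)(0.2882) + (0.3610)(0.9576)(-0.8317) = -0.01871,
so c = arccos(-0.01871) = 1.58950 rad.
So the angular separation is 1.5895 rad.

1.5895 rad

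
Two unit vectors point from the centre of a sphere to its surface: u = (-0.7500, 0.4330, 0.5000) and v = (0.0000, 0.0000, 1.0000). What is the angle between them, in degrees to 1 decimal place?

60.0°

u·v = 0.5000; |u| = 1.0000, |v| = 1.0000.
cos θ = (u·v)/(|u||v|) = 0.5000, so θ = 60.0°.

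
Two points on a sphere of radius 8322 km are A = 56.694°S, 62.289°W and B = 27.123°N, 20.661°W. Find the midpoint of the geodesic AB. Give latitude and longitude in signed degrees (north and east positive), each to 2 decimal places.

The central angle between A and B is δ = 1.5865 rad.
With f = 0.5, the slerp weights are sin((1−f)δ)/sin δ = 0.7127 and sin(fδ)/sin δ = 0.7127.
Weighted sum of the unit vectors: (0.7127)·(0.2553,-0.4861,-0.8357) + (0.7127)·(0.8328,-0.3140,0.4559) = (0.7755, -0.5703, -0.2707).
Converting back: φ = atan2(z, √(x²+y²)) = -15.71°, λ = atan2(y, x) = -36.33°.

-15.71°, -36.33°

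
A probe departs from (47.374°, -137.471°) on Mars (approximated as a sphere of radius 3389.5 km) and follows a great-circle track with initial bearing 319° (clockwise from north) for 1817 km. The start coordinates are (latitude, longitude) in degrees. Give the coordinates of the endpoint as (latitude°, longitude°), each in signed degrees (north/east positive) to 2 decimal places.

63.33°, 174.23°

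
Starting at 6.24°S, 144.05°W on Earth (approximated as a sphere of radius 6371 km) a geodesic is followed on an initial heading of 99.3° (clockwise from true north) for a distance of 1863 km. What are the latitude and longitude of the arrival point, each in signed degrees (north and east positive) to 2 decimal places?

-8.65°, -127.33°

Angular distance δ = d/R = 1863/6371 = 0.29242 rad; initial bearing θ = 1.7331 rad.
sin φ₂ = sin φ₁ cos δ + cos φ₁ sin δ cos θ = (-0.1087)(0.9575) + (0.9941)(0.2883)(-0.1616) = -0.1504, so φ₂ = -8.65°.
Δλ = atan2(sin θ sin δ cos φ₁, cos δ − sin φ₁ sin φ₂) = atan2(0.2828, 0.9412) = 16.723°.
λ₂ = -144.050° + 16.723° = -127.33°.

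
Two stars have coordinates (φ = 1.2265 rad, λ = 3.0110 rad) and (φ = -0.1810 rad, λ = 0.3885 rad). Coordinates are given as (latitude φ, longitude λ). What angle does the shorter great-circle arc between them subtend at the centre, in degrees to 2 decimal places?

Let φ₁ = 1.2265 rad, φ₂ = -0.1810 rad, and Δλ = -2.6225 rad.
Haversine: a = sin²(Δφ/2) + cos φ₁ cos φ₂ sin²(Δλ/2) = 0.4187 + (0.3375)(0.9837)(0.9341) = 0.72887.
Central angle c = 2·arcsin(√a) = 2.04624 rad.
So the angular separation is 117.24°.

117.24°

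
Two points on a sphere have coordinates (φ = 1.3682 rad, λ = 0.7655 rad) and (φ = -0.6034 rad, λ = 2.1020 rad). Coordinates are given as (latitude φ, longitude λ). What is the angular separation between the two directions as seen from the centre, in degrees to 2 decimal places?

121.16°

In radians: φ₁ = 1.3682, φ₂ = -0.6034, Δλ = 76.576° = 1.3365 rad.
Haversine: a = sin²(Δφ/2) + cos φ₁ cos φ₂ sin²(Δλ/2) = 0.6951 + (0.2012)(0.8234)(0.3839) = 0.75869.
Central angle c = 2·arcsin(√a) = 2.11458 rad.
So the angular separation is 121.16°.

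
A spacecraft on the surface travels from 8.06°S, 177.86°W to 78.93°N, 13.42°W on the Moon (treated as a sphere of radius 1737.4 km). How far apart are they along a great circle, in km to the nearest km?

With latitudes φ₁ = -8.060°, φ₂ = 78.930° and longitude difference Δλ = 164.440°:
cos c = sin φ₁ sin φ₂ + cos φ₁ cos φ₂ cos Δλ = (-0.1402)(0.9814) + (0.9901)(0.1920)(-0.9634) = -0.32075,
so c = arccos(-0.32075) = 1.89731 rad.
Distance = R·c = 1737.4 × 1.8973 ≈ 3296 km.

3296 km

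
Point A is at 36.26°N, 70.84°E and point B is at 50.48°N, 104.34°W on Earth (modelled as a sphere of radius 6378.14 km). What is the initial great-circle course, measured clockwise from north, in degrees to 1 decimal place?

356.9°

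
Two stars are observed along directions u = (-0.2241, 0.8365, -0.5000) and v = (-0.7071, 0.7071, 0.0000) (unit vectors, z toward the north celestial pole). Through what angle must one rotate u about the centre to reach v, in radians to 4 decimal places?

u·v = 0.7500; |u| = 1.0000, |v| = 1.0000.
cos θ = (u·v)/(|u||v|) = 0.7500, so θ = 0.7228 rad.

0.7228 rad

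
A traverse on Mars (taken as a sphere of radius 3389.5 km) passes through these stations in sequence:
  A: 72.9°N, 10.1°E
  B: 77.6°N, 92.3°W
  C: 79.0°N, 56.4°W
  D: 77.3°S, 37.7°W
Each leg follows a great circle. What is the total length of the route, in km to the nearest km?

Leg A→B: central angle 0.4029 rad, distance 1365.5 km.
Leg B→C: central angle 0.1272 rad, distance 431.2 km.
Leg C→D: central angle 2.7335 rad, distance 9265.2 km.
Total: 1365.5 + 431.2 + 9265.2 ≈ 11062 km.

11062 km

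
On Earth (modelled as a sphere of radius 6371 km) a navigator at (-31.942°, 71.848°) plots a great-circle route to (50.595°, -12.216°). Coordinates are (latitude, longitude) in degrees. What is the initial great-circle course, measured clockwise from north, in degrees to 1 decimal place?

317.6°

With φ₁ = -0.5575, φ₂ = 0.8830, Δλ = -1.4672 rad, the forward-azimuth formula gives
θ = atan2( sin Δλ cos φ₂ , cos φ₁ sin φ₂ − sin φ₁ cos φ₂ cos Δλ ) = atan2(-0.6314, 0.6904) = -42.44°.
Adding 360° brings this into [0°, 360°): 317.6°.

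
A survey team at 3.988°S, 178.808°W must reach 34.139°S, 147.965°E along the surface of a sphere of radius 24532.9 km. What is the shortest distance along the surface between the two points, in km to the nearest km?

18471 km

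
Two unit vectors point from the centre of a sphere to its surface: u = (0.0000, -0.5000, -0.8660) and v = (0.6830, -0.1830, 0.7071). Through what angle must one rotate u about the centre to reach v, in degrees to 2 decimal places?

121.39°

u·v = -0.5208; |u| = 1.0000, |v| = 1.0000.
cos θ = (u·v)/(|u||v|) = -0.5209, so θ = 121.39°.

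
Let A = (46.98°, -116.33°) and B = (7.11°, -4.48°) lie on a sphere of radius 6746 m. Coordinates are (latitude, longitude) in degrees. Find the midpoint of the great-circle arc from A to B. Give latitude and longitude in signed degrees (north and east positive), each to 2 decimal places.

41.31°, -45.10°

The central angle between A and B is δ = 1.7330 rad.
With f = 0.5, the slerp weights are sin((1−f)δ)/sin δ = 0.7722 and sin(fδ)/sin δ = 0.7722.
Weighted sum of the unit vectors: (0.7722)·(-0.3026,-0.6115,0.7311) + (0.7722)·(0.9893,-0.0775,0.1238) = (0.5302, -0.5320, 0.6601).
Converting back: φ = atan2(z, √(x²+y²)) = 41.31°, λ = atan2(y, x) = -45.10°.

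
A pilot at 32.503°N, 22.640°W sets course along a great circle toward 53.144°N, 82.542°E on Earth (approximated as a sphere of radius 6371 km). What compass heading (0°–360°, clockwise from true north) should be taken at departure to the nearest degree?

37°

Δλ = 105.182° = 1.8358 rad.
y = sin Δλ · cos φ₂ = (0.9651)(0.5998) = 0.5789
x = cos φ₁ sin φ₂ − sin φ₁ cos φ₂ cos Δλ = (0.8434)(0.8001) − (0.5373)(0.5998)(-0.2619) = 0.7592
θ = atan2(y, x) = 37.32°, so the bearing is 37°.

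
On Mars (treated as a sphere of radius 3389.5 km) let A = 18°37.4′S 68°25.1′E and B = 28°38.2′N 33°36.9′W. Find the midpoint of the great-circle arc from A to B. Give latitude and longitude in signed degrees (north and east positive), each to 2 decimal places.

7.92°, 20.11°

Central angle δ = 1.9033 rad. Interpolating on the sphere with fraction f = 0.5:
P = [sin((1−f)δ)·A + sin(fδ)·B] / sin δ = 0.8616·A + 0.8616·B in Cartesian coordinates,
giving P = (0.9301, 0.3406, 0.1378), i.e. latitude 7.92°, longitude 20.11°.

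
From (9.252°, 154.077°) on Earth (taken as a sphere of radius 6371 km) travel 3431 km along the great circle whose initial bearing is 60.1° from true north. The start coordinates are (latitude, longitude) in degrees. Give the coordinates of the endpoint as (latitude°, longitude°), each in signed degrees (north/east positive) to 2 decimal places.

22.98°, -177.05°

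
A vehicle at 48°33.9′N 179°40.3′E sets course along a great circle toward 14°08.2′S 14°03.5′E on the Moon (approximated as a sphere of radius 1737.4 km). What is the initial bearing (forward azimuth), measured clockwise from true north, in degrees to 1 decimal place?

Δλ = -165.613° = -2.8905 rad.
y = sin Δλ · cos φ₂ = (-0.2485)(0.9697) = -0.2409
x = cos φ₁ sin φ₂ − sin φ₁ cos φ₂ cos Δλ = (0.6618)(-0.2442) − (0.7497)(0.9697)(-0.9686) = 0.5426
θ = atan2(y, x) = -23.94°; adding 360° gives 336.1°.

336.1°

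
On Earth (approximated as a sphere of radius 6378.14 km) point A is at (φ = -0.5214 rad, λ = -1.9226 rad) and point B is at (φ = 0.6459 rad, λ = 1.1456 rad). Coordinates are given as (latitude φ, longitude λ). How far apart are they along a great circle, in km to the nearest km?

In radians: φ₁ = -0.5214, φ₂ = 0.6459, Δλ = 175.795° = 3.0682 rad.
cos c = sin φ₁ sin φ₂ + cos φ₁ cos φ₂ cos Δλ = (-0.4981)(0.6019) + (0.8671)(0.7986)(-0.9973) = -0.99040,
so c = arccos(-0.99040) = 3.00289 rad.
Distance = R·c = 6378.14 × 3.0029 ≈ 19153 km.

19153 km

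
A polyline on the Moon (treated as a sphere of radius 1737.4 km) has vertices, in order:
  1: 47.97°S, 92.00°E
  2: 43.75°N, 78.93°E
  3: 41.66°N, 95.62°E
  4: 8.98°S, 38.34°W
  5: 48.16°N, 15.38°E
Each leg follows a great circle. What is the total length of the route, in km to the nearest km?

9309 km

Leg 1→2: central angle 1.6134 rad, distance 2803.0 km.
Leg 2→3: central angle 0.2168 rad, distance 376.6 km.
Leg 3→4: central angle 2.2345 rad, distance 3882.1 km.
Leg 4→5: central angle 1.2937 rad, distance 2247.6 km.
Total: 2803.0 + 376.6 + 3882.1 + 2247.6 ≈ 9309 km.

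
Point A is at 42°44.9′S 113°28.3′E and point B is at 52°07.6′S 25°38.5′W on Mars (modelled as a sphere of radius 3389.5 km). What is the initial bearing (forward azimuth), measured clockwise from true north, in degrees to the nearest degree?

With φ₁ = -0.7461, φ₂ = -0.9098, Δλ = -2.4280 rad, the forward-azimuth formula gives
θ = atan2( sin Δλ cos φ₂ , cos φ₁ sin φ₂ − sin φ₁ cos φ₂ cos Δλ ) = atan2(-0.4018, -0.8947) = -155.81°.
Adding 360° brings this into [0°, 360°): 204°.

204°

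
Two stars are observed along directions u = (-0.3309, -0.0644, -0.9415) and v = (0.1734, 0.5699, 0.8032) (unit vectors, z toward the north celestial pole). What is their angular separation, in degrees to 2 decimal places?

148.24°

u·v = -0.8503; |u| = 1.0000, |v| = 1.0000.
cos θ = (u·v)/(|u||v|) = -0.8503, so θ = 148.24°.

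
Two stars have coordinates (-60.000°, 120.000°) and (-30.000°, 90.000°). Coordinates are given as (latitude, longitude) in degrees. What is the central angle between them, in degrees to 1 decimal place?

36.1°

In radians: φ₁ = -1.0472, φ₂ = -0.5236, Δλ = -30.000° = -0.5236 rad.
Haversine: a = sin²(Δφ/2) + cos φ₁ cos φ₂ sin²(Δλ/2) = 0.0670 + (0.5000)(0.8660)(0.0670) = 0.09599.
Central angle c = 2·arcsin(√a) = 0.63003 rad.
So the angular separation is 36.1°.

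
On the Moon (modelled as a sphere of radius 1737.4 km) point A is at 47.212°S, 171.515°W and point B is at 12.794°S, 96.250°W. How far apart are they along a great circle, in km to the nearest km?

With latitudes φ₁ = -47.212°, φ₂ = -12.794° and longitude difference Δλ = 75.265°:
cos c = sin φ₁ sin φ₂ + cos φ₁ cos φ₂ cos Δλ = (-0.7339)(-0.2214) + (0.6793)(0.9752)(0.2543) = 0.33100,
so c = arccos(0.33100) = 1.23343 rad.
Distance = R·c = 1737.4 × 1.2334 ≈ 2143 km.

2143 km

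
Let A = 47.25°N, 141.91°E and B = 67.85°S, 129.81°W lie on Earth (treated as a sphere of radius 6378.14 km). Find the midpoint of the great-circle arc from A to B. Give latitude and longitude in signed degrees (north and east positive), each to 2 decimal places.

-13.71°, 170.55°

Central angle δ = 2.3083 rad. Interpolating on the sphere with fraction f = 0.5:
P = [sin((1−f)δ)·A + sin(fδ)·B] / sin δ = 1.2355·A + 1.2355·B in Cartesian coordinates,
giving P = (-0.9583, 0.1595, -0.2371), i.e. latitude -13.71°, longitude 170.55°.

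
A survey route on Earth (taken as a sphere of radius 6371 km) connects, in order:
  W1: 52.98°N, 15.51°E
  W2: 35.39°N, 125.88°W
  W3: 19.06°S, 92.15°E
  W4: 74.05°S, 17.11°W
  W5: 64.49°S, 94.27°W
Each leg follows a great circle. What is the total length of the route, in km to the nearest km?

36877 km

Leg W1→W2: central angle 1.4919 rad, distance 9504.7 km.
Leg W2→W3: central angle 2.4916 rad, distance 15873.7 km.
Leg W3→W4: central angle 1.3405 rad, distance 8540.0 km.
Leg W4→W5: central angle 0.4645 rad, distance 2959.0 km.
Total: 9504.7 + 15873.7 + 8540.0 + 2959.0 ≈ 36877 km.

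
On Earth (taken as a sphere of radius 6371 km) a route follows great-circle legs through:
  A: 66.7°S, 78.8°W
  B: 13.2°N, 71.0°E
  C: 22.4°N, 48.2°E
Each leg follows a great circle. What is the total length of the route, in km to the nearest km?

Leg A→B: central angle 2.1443 rad, distance 13661.2 km.
Leg B→C: central angle 0.4108 rad, distance 2617.2 km.
Total: 13661.2 + 2617.2 ≈ 16278 km.

16278 km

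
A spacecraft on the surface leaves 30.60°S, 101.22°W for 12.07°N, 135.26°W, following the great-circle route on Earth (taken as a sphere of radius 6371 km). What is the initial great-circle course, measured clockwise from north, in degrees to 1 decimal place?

Δλ = -34.040° = -0.5941 rad.
y = sin Δλ · cos φ₂ = (-0.5598)(0.9779) = -0.5474
x = cos φ₁ sin φ₂ − sin φ₁ cos φ₂ cos Δλ = (0.8607)(0.2091) − (-0.5090)(0.9779)(0.8286) = 0.5925
θ = atan2(y, x) = -42.74°; adding 360° gives 317.3°.

317.3°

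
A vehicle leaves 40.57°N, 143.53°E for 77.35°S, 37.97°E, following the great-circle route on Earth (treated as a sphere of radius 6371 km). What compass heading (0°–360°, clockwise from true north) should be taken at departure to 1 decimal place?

196.7°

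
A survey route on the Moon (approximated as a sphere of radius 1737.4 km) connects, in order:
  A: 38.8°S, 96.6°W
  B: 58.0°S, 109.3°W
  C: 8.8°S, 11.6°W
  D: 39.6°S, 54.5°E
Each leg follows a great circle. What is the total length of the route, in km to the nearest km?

5262 km

Leg A→B: central angle 0.3646 rad, distance 633.4 km.
Leg B→C: central angle 1.5112 rad, distance 2625.5 km.
Leg C→D: central angle 1.1527 rad, distance 2002.7 km.
Total: 633.4 + 2625.5 + 2002.7 ≈ 5262 km.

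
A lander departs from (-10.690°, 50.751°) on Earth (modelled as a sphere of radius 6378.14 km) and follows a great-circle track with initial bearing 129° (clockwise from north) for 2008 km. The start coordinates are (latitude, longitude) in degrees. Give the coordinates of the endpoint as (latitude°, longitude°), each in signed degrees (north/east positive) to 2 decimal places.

-21.58°, 65.75°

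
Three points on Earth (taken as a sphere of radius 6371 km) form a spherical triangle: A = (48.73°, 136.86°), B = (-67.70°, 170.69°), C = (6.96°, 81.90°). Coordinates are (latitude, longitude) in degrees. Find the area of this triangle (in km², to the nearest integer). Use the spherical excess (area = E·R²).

58153842 km²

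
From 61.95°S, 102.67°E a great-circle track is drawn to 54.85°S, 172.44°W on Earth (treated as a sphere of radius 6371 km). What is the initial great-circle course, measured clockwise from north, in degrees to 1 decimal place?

With φ₁ = -1.0812, φ₂ = -0.9573, Δλ = 1.4816 rad, the forward-azimuth formula gives
θ = atan2( sin Δλ cos φ₂ , cos φ₁ sin φ₂ − sin φ₁ cos φ₂ cos Δλ ) = atan2(0.5734, -0.3392) = 120.61°.
So the initial bearing is 120.6°.

120.6°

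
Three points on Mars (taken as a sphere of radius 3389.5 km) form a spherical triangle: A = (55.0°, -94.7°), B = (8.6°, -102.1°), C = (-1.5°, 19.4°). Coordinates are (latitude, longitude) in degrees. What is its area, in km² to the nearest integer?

13650597 km²

Side lengths (central angles): a = 2.1181, b = 1.8292, c = 0.8163 rad; semiperimeter s = 2.3818.
By l'Huilier's theorem, tan(E/4) = √[tan(s/2) tan((s−a)/2) tan((s−b)/2) tan((s−c)/2)], giving spherical excess E = 1.1882 rad.
Area = E·R² = 1.1882 × (3389.5)² ≈ 13650597 km².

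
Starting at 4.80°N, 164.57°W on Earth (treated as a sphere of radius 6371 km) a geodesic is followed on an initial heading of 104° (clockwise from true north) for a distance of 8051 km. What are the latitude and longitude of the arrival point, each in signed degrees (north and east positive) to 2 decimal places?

-11.80°, -93.68°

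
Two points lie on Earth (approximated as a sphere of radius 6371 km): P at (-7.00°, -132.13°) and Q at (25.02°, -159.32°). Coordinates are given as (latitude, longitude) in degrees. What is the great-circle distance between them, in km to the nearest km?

4619 km

With latitudes φ₁ = -7.000°, φ₂ = 25.020° and longitude difference Δλ = -27.190°:
Haversine: a = sin²(Δφ/2) + cos φ₁ cos φ₂ sin²(Δλ/2) = 0.0761 + (0.9925)(0.9062)(0.0553) = 0.12576.
Central angle c = 2·arcsin(√a) = 0.72504 rad.
Distance = R·c = 6371 × 0.7250 ≈ 4619 km.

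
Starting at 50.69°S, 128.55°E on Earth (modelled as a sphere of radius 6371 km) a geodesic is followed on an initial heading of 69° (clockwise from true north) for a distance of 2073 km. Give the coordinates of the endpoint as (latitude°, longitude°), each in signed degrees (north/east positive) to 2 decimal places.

Angular distance δ = d/R = 2073/6371 = 0.32538 rad; initial bearing θ = 1.2043 rad.
sin φ₂ = sin φ₁ cos δ + cos φ₁ sin δ cos θ = (-0.7737)(0.9475) + (0.6335)(0.3197)(0.3584) = -0.6606, so φ₂ = -41.34°.
Δλ = atan2(sin θ sin δ cos φ₁, cos δ − sin φ₁ sin φ₂) = atan2(0.1891, 0.4364) = 23.422°.
λ₂ = 128.550° + 23.422° = 151.97°.

-41.34°, 151.97°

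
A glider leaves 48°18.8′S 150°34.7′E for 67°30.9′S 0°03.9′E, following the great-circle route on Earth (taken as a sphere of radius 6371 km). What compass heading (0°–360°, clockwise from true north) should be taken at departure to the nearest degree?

192°

With φ₁ = -0.8432, φ₂ = -1.1784, Δλ = -2.6270 rad, the forward-azimuth formula gives
θ = atan2( sin Δλ cos φ₂ , cos φ₁ sin φ₂ − sin φ₁ cos φ₂ cos Δλ ) = atan2(-0.1882, -0.8631) = -167.70°.
Adding 360° brings this into [0°, 360°): 192°.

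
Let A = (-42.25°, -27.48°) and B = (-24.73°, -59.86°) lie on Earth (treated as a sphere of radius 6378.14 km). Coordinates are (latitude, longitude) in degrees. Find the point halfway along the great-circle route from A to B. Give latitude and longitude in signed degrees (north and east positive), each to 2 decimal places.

-34.55°, -45.37°

Central angle δ = 0.5566 rad. Interpolating on the sphere with fraction f = 0.5:
P = [sin((1−f)δ)·A + sin(fδ)·B] / sin δ = 0.5200·A + 0.5200·B in Cartesian coordinates,
giving P = (0.5786, -0.5861, -0.5672), i.e. latitude -34.55°, longitude -45.37°.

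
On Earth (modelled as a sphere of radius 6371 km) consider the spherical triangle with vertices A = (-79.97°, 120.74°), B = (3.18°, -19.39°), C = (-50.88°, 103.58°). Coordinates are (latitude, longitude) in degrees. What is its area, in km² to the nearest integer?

26147182 km²

Side lengths (central angles): a = 1.9669, b = 0.5177, c = 1.7600 rad; semiperimeter s = 2.1223.
By l'Huilier's theorem, tan(E/4) = √[tan(s/2) tan((s−a)/2) tan((s−b)/2) tan((s−c)/2)], giving spherical excess E = 0.6442 rad.
Area = E·R² = 0.6442 × (6371)² ≈ 26147182 km².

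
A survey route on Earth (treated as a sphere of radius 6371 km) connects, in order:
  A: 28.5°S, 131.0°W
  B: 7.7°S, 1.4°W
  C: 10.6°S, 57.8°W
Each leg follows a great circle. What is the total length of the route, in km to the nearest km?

Leg A→B: central angle 2.0843 rad, distance 13278.8 km.
Leg B→C: central angle 0.9719 rad, distance 6192.3 km.
Total: 13278.8 + 6192.3 ≈ 19471 km.

19471 km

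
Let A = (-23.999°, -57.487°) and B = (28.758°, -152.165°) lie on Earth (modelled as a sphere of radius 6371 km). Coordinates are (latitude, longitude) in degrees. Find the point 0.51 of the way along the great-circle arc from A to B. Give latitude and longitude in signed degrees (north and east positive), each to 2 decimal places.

Central angle δ = 1.8348 rad. Interpolating on the sphere with fraction f = 0.51:
P = [sin((1−f)δ)·A + sin(fδ)·B] / sin δ = 0.8109·A + 0.8340·B in Cartesian coordinates,
giving P = (-0.2484, -0.9660, 0.0714), i.e. latitude 4.10°, longitude -104.42°.

4.10°, -104.42°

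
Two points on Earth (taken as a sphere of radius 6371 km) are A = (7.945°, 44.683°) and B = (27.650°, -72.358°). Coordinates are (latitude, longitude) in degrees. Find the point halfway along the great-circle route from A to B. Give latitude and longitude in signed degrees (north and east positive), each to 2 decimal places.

31.48°, -8.63°

The central angle between A and B is δ = 1.9121 rad.
With f = 0.5, the slerp weights are sin((1−f)δ)/sin δ = 0.8669 and sin(fδ)/sin δ = 0.8669.
Weighted sum of the unit vectors: (0.8669)·(0.7042,0.6964,0.1382) + (0.8669)·(0.2685,-0.8441,0.4641) = (0.8432, -0.1280, 0.5221).
Converting back: φ = atan2(z, √(x²+y²)) = 31.48°, λ = atan2(y, x) = -8.63°.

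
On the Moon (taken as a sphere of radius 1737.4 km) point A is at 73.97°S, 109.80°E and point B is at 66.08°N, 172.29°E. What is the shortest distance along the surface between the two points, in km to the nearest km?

4420 km

In radians: φ₁ = -1.2910, φ₂ = 1.1533, Δλ = 62.490° = 1.0907 rad.
Haversine: a = sin²(Δφ/2) + cos φ₁ cos φ₂ sin²(Δλ/2) = 0.8833 + (0.2761)(0.4055)(0.2690) = 0.91343.
Central angle c = 2·arcsin(√a) = 2.54428 rad.
Distance = R·c = 1737.4 × 2.5443 ≈ 4420 km.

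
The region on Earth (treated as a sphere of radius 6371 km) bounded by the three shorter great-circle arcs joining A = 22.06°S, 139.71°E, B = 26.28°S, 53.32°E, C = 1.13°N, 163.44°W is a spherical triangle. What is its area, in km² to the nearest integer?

10237379 km²

Side lengths (central angles): a = 2.3846, b = 1.0480, c = 1.3504 rad; semiperimeter s = 2.3915.
By l'Huilier's theorem, tan(E/4) = √[tan(s/2) tan((s−a)/2) tan((s−b)/2) tan((s−c)/2)], giving spherical excess E = 0.2522 rad.
Area = E·R² = 0.2522 × (6371)² ≈ 10237379 km².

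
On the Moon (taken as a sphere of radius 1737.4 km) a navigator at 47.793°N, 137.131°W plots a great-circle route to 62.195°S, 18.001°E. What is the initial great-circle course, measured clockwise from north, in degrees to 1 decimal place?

145.1°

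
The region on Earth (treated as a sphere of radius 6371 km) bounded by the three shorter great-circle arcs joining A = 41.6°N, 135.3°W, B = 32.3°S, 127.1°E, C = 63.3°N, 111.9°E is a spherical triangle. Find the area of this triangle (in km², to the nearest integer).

Side lengths (central angles): a = 1.6819, b = 1.0895, c = 2.0246 rad; semiperimeter s = 2.3980.
By l'Huilier's theorem, tan(E/4) = √[tan(s/2) tan((s−a)/2) tan((s−b)/2) tan((s−c)/2)], giving spherical excess E = 1.4275 rad.
Area = E·R² = 1.4275 × (6371)² ≈ 57943331 km².

57943331 km²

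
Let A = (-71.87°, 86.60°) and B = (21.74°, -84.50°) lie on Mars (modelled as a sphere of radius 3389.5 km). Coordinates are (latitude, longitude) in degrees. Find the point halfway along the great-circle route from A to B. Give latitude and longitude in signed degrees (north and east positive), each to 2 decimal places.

-42.94°, -80.07°

The central angle between A and B is δ = 2.2621 rad.
With f = 0.5, the slerp weights are sin((1−f)δ)/sin δ = 1.1746 and sin(fδ)/sin δ = 1.1746.
Weighted sum of the unit vectors: (1.1746)·(0.0185,0.3106,-0.9504) + (1.1746)·(0.0890,-0.9246,0.3704) = (0.1262, -0.7211, -0.6812).
Converting back: φ = atan2(z, √(x²+y²)) = -42.94°, λ = atan2(y, x) = -80.07°.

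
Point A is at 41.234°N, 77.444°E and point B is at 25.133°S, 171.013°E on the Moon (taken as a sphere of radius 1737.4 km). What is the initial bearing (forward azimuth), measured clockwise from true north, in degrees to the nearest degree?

Δλ = 93.569° = 1.6331 rad.
y = sin Δλ · cos φ₂ = (0.9981)(0.9053) = 0.9036
x = cos φ₁ sin φ₂ − sin φ₁ cos φ₂ cos Δλ = (0.7520)(-0.4247) − (0.6591)(0.9053)(-0.0623) = -0.2823
θ = atan2(y, x) = 107.35°, so the bearing is 107°.

107°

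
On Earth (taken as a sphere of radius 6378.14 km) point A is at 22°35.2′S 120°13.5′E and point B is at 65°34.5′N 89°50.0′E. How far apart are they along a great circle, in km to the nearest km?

With latitudes φ₁ = -22.587°, φ₂ = 65.575° and longitude difference Δλ = -30.392°:
cos c = sin φ₁ sin φ₂ + cos φ₁ cos φ₂ cos Δλ = (-0.3841)(0.9105) + (0.9233)(0.4135)(0.8626) = -0.02038,
so c = arccos(-0.02038) = 1.59118 rad.
Distance = R·c = 6378.14 × 1.5912 ≈ 10149 km.

10149 km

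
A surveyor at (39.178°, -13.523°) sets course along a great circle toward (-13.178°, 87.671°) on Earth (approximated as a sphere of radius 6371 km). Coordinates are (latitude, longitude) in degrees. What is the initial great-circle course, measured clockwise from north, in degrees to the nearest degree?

93°

Δλ = 101.194° = 1.7662 rad.
y = sin Δλ · cos φ₂ = (0.9810)(0.9737) = 0.9551
x = cos φ₁ sin φ₂ − sin φ₁ cos φ₂ cos Δλ = (0.7752)(-0.2280) − (0.6317)(0.9737)(-0.1941) = -0.0573
θ = atan2(y, x) = 93.43°, so the bearing is 93°.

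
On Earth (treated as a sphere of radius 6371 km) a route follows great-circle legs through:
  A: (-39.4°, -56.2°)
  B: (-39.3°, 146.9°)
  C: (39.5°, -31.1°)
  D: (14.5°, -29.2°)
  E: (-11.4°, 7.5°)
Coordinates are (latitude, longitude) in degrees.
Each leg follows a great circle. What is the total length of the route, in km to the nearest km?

38546 km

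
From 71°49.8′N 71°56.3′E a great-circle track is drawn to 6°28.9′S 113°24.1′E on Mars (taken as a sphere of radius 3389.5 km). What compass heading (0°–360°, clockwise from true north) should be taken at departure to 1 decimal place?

138.5°

With φ₁ = 1.2537, φ₂ = -0.1131, Δλ = 0.7237 rad, the forward-azimuth formula gives
θ = atan2( sin Δλ cos φ₂ , cos φ₁ sin φ₂ − sin φ₁ cos φ₂ cos Δλ ) = atan2(0.6579, -0.7427) = 138.46°.
So the initial bearing is 138.5°.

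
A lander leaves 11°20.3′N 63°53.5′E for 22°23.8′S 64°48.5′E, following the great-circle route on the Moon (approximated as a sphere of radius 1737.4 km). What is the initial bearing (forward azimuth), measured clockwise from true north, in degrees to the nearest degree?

178°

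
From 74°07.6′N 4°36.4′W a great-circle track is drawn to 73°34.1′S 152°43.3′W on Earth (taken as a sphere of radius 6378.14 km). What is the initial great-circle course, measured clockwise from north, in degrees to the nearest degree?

258°

Δλ = -148.115° = -2.5851 rad.
y = sin Δλ · cos φ₂ = (-0.5282)(0.2829) = -0.1494
x = cos φ₁ sin φ₂ − sin φ₁ cos φ₂ cos Δλ = (0.2735)(-0.9592) − (0.9619)(0.2829)(-0.8491) = -0.0313
θ = atan2(y, x) = -101.84°; adding 360° gives 258°.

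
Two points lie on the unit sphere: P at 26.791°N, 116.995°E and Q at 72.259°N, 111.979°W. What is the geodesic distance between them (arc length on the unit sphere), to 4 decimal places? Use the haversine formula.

1.3173

In radians: φ₁ = 0.4676, φ₂ = 1.2612, Δλ = 131.026° = 2.2868 rad.
Haversine: a = sin²(Δφ/2) + cos φ₁ cos φ₂ sin²(Δλ/2) = 0.1493 + (0.8927)(0.3047)(0.8282) = 0.37462.
Central angle c = 2·arcsin(√a) = 1.31733 rad.
On the unit sphere the arc length equals the central angle: 1.3173.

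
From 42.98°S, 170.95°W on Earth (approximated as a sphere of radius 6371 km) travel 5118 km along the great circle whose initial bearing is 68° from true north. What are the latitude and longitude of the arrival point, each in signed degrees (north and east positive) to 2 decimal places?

Angular distance δ = d/R = 5118/6371 = 0.80333 rad; initial bearing θ = 1.1868 rad.
sin φ₂ = sin φ₁ cos δ + cos φ₁ sin δ cos θ = (-0.6817)(0.6943) + (0.7316)(0.7197)(0.3746) = -0.2761, so φ₂ = -16.03°.
Δλ = atan2(sin θ sin δ cos φ₁, cos δ − sin φ₁ sin φ₂) = atan2(0.4882, 0.5061) = 43.968°.
λ₂ = -170.950° + 43.968° = -126.98°.

-16.03°, -126.98°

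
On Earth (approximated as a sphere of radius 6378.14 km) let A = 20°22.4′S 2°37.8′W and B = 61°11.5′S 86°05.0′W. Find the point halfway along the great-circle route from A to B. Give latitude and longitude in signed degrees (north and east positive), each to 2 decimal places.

-48.02°, -28.38°

The central angle between A and B is δ = 1.2062 rad.
With f = 0.5, the slerp weights are sin((1−f)δ)/sin δ = 0.6071 and sin(fδ)/sin δ = 0.6071.
Weighted sum of the unit vectors: (0.6071)·(0.9365,-0.0430,-0.3481) + (0.6071)·(0.0329,-0.4808,-0.8762) = (0.5885, -0.3180, -0.7433).
Converting back: φ = atan2(z, √(x²+y²)) = -48.02°, λ = atan2(y, x) = -28.38°.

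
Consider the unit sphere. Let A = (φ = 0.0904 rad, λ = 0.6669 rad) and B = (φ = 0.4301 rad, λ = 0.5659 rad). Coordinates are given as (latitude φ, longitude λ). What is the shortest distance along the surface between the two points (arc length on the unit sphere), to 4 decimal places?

0.3533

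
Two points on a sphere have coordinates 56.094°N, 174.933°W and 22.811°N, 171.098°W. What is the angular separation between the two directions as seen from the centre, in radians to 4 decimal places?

0.5830 rad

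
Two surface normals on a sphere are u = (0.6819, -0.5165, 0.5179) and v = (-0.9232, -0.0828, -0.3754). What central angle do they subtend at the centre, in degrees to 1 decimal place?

141.4°

u·v = -0.7812; |u| = 1.0000, |v| = 1.0000.
cos θ = (u·v)/(|u||v|) = -0.7812, so θ = 141.4°.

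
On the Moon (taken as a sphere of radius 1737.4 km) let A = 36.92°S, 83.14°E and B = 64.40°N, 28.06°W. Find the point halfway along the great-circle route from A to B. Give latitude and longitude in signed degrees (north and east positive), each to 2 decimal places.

21.64°, 51.08°

Central angle δ = 2.3005 rad. Interpolating on the sphere with fraction f = 0.5:
P = [sin((1−f)δ)·A + sin(fδ)·B] / sin δ = 1.2247·A + 1.2247·B in Cartesian coordinates,
giving P = (0.5839, 0.7232, 0.3688), i.e. latitude 21.64°, longitude 51.08°.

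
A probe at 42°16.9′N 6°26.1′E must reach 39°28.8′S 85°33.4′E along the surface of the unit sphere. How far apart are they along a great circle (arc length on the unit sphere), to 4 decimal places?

1.8965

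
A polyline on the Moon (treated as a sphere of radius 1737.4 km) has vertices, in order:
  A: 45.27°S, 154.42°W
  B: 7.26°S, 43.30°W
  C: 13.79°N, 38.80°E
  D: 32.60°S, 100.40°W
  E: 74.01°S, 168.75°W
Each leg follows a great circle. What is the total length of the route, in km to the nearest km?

11363 km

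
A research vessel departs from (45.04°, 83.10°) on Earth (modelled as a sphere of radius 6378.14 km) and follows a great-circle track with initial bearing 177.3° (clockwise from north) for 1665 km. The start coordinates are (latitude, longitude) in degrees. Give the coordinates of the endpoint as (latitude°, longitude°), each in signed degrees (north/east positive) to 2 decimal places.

30.10°, 83.91°

Angular distance δ = d/R = 1665/6378.14 = 0.26105 rad; initial bearing θ = 3.0945 rad.
sin φ₂ = sin φ₁ cos δ + cos φ₁ sin δ cos θ = (0.7076)(0.9661) + (0.7066)(0.2581)(-0.9989) = 0.5015, so φ₂ = 30.10°.
Δλ = atan2(sin θ sin δ cos φ₁, cos δ − sin φ₁ sin φ₂) = atan2(0.0086, 0.6113) = 0.805°.
λ₂ = 83.100° + 0.805° = 83.91°.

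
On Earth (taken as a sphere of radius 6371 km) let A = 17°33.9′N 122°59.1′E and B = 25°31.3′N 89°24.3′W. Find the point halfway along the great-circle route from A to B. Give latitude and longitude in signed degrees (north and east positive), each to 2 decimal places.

54.64°, -168.61°

Central angle δ = 2.2099 rad. Interpolating on the sphere with fraction f = 0.5:
P = [sin((1−f)δ)·A + sin(fδ)·B] / sin δ = 1.1131·A + 1.1131·B in Cartesian coordinates,
giving P = (-0.5673, -0.1143, 0.8155), i.e. latitude 54.64°, longitude -168.61°.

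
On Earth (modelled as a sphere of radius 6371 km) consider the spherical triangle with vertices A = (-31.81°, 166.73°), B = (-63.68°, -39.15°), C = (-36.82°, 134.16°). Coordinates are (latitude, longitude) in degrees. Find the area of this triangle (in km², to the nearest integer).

16277106 km²

Side lengths (central angles): a = 1.3851, b = 0.4752, c = 1.4369 rad; semiperimeter s = 1.6486.
By l'Huilier's theorem, tan(E/4) = √[tan(s/2) tan((s−a)/2) tan((s−b)/2) tan((s−c)/2)], giving spherical excess E = 0.4010 rad.
Area = E·R² = 0.4010 × (6371)² ≈ 16277106 km².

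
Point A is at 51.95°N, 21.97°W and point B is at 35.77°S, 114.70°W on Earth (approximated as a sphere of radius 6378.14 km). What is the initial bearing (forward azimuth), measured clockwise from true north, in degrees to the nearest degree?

Δλ = -92.730° = -1.6184 rad.
y = sin Δλ · cos φ₂ = (-0.9989)(0.8114) = -0.8104
x = cos φ₁ sin φ₂ − sin φ₁ cos φ₂ cos Δλ = (0.6163)(-0.5845) − (0.7875)(0.8114)(-0.0476) = -0.3298
θ = atan2(y, x) = -112.15°; adding 360° gives 248°.

248°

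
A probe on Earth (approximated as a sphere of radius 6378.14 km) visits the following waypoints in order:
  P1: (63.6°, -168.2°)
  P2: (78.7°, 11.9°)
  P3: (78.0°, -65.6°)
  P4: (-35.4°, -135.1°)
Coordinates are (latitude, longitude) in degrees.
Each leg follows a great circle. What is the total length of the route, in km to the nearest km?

Leg P1→P2: central angle 0.6580 rad, distance 4196.7 km.
Leg P2→P3: central angle 0.2536 rad, distance 1617.8 km.
Leg P3→P4: central angle 2.1028 rad, distance 13412.0 km.
Total: 4196.7 + 1617.8 + 13412.0 ≈ 19227 km.

19227 km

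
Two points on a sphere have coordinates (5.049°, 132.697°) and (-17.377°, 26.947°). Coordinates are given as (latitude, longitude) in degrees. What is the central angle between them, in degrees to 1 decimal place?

106.5°

Let φ₁ = 0.0881 rad, φ₂ = -0.3033 rad, and Δλ = -1.8457 rad.
cos c = sin φ₁ sin φ₂ + cos φ₁ cos φ₂ cos Δλ = (0.0880)(-0.2987) + (0.9961)(0.9544)(-0.2714) = -0.28433,
so c = arccos(-0.28433) = 1.85910 rad.
So the angular separation is 106.5°.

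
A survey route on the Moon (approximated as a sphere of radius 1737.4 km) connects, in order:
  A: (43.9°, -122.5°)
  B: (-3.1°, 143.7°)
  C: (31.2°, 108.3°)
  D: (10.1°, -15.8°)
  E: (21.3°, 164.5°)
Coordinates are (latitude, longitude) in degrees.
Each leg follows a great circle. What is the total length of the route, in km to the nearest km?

12250 km

Leg A→B: central angle 1.6561 rad, distance 2877.3 km.
Leg B→C: central angle 0.8390 rad, distance 1457.7 km.
Leg C→D: central angle 1.9620 rad, distance 3408.7 km.
Leg D→E: central angle 2.5935 rad, distance 4506.0 km.
Total: 2877.3 + 1457.7 + 3408.7 + 4506.0 ≈ 12250 km.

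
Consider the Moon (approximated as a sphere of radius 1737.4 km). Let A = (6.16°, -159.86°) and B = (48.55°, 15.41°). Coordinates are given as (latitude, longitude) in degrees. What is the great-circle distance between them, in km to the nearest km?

3794 km

Let φ₁ = 0.1075 rad, φ₂ = 0.8474 rad, and Δλ = 3.0590 rad.
Haversine: a = sin²(Δφ/2) + cos φ₁ cos φ₂ sin²(Δλ/2) = 0.1307 + (0.9942)(0.6620)(0.9983) = 0.78774.
Central angle c = 2·arcsin(√a) = 2.18398 rad.
Distance = R·c = 1737.4 × 2.1840 ≈ 3794 km.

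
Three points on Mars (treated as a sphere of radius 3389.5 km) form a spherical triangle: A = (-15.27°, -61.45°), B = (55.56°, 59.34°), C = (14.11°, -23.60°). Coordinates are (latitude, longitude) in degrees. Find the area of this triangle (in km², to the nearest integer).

Side lengths (central angles): a = 1.2990, b = 0.8304, c = 2.0903 rad; semiperimeter s = 2.1099.
By l'Huilier's theorem, tan(E/4) = √[tan(s/2) tan((s−a)/2) tan((s−b)/2) tan((s−c)/2)], giving spherical excess E = 0.2962 rad.
Area = E·R² = 0.2962 × (3389.5)² ≈ 3403335 km².

3403335 km²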